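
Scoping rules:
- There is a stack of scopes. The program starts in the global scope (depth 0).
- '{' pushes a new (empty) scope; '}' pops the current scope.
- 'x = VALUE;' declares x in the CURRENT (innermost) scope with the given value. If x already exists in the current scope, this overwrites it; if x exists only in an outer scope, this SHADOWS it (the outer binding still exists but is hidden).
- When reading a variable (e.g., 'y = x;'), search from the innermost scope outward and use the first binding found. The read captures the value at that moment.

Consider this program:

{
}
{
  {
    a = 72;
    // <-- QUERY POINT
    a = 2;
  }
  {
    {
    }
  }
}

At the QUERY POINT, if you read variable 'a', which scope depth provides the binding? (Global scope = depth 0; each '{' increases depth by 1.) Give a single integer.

Step 1: enter scope (depth=1)
Step 2: exit scope (depth=0)
Step 3: enter scope (depth=1)
Step 4: enter scope (depth=2)
Step 5: declare a=72 at depth 2
Visible at query point: a=72

Answer: 2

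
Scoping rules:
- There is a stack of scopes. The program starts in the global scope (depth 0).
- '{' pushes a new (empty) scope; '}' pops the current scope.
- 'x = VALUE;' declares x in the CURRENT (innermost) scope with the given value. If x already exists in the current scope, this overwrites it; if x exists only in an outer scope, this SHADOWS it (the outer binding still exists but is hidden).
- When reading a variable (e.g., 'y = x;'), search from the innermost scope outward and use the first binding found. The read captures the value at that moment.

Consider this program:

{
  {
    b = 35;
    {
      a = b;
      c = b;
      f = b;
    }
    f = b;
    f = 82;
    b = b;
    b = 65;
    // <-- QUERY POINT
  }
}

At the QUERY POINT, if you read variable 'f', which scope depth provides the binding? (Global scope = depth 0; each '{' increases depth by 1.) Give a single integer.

Step 1: enter scope (depth=1)
Step 2: enter scope (depth=2)
Step 3: declare b=35 at depth 2
Step 4: enter scope (depth=3)
Step 5: declare a=(read b)=35 at depth 3
Step 6: declare c=(read b)=35 at depth 3
Step 7: declare f=(read b)=35 at depth 3
Step 8: exit scope (depth=2)
Step 9: declare f=(read b)=35 at depth 2
Step 10: declare f=82 at depth 2
Step 11: declare b=(read b)=35 at depth 2
Step 12: declare b=65 at depth 2
Visible at query point: b=65 f=82

Answer: 2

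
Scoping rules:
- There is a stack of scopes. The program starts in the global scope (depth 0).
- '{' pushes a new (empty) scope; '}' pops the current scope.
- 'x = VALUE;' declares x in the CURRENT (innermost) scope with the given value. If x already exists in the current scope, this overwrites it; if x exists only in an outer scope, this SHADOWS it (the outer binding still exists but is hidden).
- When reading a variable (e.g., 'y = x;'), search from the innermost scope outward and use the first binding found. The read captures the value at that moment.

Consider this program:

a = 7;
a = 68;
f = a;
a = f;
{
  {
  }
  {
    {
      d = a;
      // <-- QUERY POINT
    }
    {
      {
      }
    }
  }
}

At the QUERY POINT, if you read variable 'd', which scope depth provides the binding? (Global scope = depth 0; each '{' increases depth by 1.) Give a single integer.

Step 1: declare a=7 at depth 0
Step 2: declare a=68 at depth 0
Step 3: declare f=(read a)=68 at depth 0
Step 4: declare a=(read f)=68 at depth 0
Step 5: enter scope (depth=1)
Step 6: enter scope (depth=2)
Step 7: exit scope (depth=1)
Step 8: enter scope (depth=2)
Step 9: enter scope (depth=3)
Step 10: declare d=(read a)=68 at depth 3
Visible at query point: a=68 d=68 f=68

Answer: 3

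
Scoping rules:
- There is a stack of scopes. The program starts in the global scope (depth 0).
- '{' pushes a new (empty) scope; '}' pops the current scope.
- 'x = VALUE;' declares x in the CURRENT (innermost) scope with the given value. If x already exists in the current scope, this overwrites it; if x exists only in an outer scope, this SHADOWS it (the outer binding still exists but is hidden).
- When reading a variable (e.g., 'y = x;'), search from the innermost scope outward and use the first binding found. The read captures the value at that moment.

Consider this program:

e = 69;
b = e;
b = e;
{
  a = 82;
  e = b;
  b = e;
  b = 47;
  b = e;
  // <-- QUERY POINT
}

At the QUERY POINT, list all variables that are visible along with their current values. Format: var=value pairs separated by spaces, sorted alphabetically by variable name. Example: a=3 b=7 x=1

Step 1: declare e=69 at depth 0
Step 2: declare b=(read e)=69 at depth 0
Step 3: declare b=(read e)=69 at depth 0
Step 4: enter scope (depth=1)
Step 5: declare a=82 at depth 1
Step 6: declare e=(read b)=69 at depth 1
Step 7: declare b=(read e)=69 at depth 1
Step 8: declare b=47 at depth 1
Step 9: declare b=(read e)=69 at depth 1
Visible at query point: a=82 b=69 e=69

Answer: a=82 b=69 e=69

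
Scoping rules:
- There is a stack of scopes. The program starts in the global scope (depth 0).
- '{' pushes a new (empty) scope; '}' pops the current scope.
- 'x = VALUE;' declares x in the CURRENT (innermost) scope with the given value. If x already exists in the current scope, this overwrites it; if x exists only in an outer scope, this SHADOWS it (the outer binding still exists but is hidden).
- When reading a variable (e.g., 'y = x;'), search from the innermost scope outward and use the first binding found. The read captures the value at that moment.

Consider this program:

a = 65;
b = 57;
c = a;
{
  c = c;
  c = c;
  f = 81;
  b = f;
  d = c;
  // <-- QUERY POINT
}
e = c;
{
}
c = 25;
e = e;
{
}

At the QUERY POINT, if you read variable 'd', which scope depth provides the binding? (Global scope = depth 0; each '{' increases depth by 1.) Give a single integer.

Answer: 1

Derivation:
Step 1: declare a=65 at depth 0
Step 2: declare b=57 at depth 0
Step 3: declare c=(read a)=65 at depth 0
Step 4: enter scope (depth=1)
Step 5: declare c=(read c)=65 at depth 1
Step 6: declare c=(read c)=65 at depth 1
Step 7: declare f=81 at depth 1
Step 8: declare b=(read f)=81 at depth 1
Step 9: declare d=(read c)=65 at depth 1
Visible at query point: a=65 b=81 c=65 d=65 f=81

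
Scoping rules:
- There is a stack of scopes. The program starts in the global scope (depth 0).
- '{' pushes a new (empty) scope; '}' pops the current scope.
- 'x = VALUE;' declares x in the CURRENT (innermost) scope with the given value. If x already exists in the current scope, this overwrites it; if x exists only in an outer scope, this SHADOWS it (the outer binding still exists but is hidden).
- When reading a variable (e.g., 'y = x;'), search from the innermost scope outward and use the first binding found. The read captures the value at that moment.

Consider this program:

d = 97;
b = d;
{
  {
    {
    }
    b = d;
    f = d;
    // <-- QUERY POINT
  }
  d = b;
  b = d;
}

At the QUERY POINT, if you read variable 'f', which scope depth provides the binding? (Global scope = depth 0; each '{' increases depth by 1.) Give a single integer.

Step 1: declare d=97 at depth 0
Step 2: declare b=(read d)=97 at depth 0
Step 3: enter scope (depth=1)
Step 4: enter scope (depth=2)
Step 5: enter scope (depth=3)
Step 6: exit scope (depth=2)
Step 7: declare b=(read d)=97 at depth 2
Step 8: declare f=(read d)=97 at depth 2
Visible at query point: b=97 d=97 f=97

Answer: 2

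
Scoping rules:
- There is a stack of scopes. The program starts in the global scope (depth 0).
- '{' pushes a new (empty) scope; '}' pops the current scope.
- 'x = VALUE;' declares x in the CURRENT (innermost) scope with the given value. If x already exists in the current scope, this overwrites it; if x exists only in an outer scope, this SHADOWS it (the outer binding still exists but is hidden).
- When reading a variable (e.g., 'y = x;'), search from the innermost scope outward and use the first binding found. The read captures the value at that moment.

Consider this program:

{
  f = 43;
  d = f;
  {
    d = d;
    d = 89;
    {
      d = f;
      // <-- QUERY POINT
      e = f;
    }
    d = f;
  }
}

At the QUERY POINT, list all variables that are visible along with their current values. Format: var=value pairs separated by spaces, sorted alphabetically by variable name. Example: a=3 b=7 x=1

Step 1: enter scope (depth=1)
Step 2: declare f=43 at depth 1
Step 3: declare d=(read f)=43 at depth 1
Step 4: enter scope (depth=2)
Step 5: declare d=(read d)=43 at depth 2
Step 6: declare d=89 at depth 2
Step 7: enter scope (depth=3)
Step 8: declare d=(read f)=43 at depth 3
Visible at query point: d=43 f=43

Answer: d=43 f=43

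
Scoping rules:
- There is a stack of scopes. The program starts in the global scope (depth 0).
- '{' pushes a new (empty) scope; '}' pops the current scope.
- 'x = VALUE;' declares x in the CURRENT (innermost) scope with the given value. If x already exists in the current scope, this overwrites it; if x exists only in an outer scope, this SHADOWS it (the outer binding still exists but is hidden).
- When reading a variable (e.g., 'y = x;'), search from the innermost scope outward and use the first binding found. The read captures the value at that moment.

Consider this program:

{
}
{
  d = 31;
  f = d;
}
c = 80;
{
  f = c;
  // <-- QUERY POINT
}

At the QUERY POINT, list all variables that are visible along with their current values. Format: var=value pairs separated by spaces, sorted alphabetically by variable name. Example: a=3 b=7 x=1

Answer: c=80 f=80

Derivation:
Step 1: enter scope (depth=1)
Step 2: exit scope (depth=0)
Step 3: enter scope (depth=1)
Step 4: declare d=31 at depth 1
Step 5: declare f=(read d)=31 at depth 1
Step 6: exit scope (depth=0)
Step 7: declare c=80 at depth 0
Step 8: enter scope (depth=1)
Step 9: declare f=(read c)=80 at depth 1
Visible at query point: c=80 f=80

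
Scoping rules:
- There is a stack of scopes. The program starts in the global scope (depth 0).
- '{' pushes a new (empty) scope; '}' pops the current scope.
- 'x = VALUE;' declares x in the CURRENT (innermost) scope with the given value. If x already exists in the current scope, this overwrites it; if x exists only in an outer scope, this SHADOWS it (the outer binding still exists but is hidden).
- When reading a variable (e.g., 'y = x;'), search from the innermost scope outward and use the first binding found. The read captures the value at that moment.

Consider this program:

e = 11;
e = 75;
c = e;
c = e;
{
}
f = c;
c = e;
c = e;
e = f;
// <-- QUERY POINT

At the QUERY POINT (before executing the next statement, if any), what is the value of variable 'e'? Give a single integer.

Answer: 75

Derivation:
Step 1: declare e=11 at depth 0
Step 2: declare e=75 at depth 0
Step 3: declare c=(read e)=75 at depth 0
Step 4: declare c=(read e)=75 at depth 0
Step 5: enter scope (depth=1)
Step 6: exit scope (depth=0)
Step 7: declare f=(read c)=75 at depth 0
Step 8: declare c=(read e)=75 at depth 0
Step 9: declare c=(read e)=75 at depth 0
Step 10: declare e=(read f)=75 at depth 0
Visible at query point: c=75 e=75 f=75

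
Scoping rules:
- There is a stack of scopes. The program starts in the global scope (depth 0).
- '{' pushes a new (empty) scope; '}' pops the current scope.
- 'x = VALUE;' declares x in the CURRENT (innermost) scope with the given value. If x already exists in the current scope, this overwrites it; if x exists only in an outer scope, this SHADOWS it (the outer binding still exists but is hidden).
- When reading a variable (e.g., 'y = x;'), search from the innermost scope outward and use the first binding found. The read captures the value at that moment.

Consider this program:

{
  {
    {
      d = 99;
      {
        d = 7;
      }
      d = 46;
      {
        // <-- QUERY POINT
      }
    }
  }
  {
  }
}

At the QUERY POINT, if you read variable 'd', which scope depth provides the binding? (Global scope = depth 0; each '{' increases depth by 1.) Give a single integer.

Step 1: enter scope (depth=1)
Step 2: enter scope (depth=2)
Step 3: enter scope (depth=3)
Step 4: declare d=99 at depth 3
Step 5: enter scope (depth=4)
Step 6: declare d=7 at depth 4
Step 7: exit scope (depth=3)
Step 8: declare d=46 at depth 3
Step 9: enter scope (depth=4)
Visible at query point: d=46

Answer: 3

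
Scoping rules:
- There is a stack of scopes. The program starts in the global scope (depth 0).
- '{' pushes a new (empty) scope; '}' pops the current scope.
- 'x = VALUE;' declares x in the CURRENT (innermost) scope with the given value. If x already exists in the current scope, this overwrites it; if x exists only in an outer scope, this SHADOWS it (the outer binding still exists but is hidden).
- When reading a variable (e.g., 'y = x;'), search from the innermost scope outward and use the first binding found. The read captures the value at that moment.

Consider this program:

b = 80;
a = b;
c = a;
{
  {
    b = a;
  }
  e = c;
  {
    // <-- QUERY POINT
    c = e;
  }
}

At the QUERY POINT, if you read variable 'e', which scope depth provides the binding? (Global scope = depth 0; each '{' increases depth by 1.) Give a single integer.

Answer: 1

Derivation:
Step 1: declare b=80 at depth 0
Step 2: declare a=(read b)=80 at depth 0
Step 3: declare c=(read a)=80 at depth 0
Step 4: enter scope (depth=1)
Step 5: enter scope (depth=2)
Step 6: declare b=(read a)=80 at depth 2
Step 7: exit scope (depth=1)
Step 8: declare e=(read c)=80 at depth 1
Step 9: enter scope (depth=2)
Visible at query point: a=80 b=80 c=80 e=80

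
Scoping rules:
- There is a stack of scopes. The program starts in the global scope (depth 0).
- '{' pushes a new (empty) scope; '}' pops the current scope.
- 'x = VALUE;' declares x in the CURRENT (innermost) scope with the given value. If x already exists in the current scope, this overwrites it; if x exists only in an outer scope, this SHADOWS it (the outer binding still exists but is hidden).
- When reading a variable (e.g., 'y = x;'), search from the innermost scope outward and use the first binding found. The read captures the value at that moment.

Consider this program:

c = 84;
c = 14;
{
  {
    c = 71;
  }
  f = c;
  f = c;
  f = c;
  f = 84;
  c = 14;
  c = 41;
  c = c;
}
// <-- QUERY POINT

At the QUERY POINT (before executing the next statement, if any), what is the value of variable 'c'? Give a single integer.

Step 1: declare c=84 at depth 0
Step 2: declare c=14 at depth 0
Step 3: enter scope (depth=1)
Step 4: enter scope (depth=2)
Step 5: declare c=71 at depth 2
Step 6: exit scope (depth=1)
Step 7: declare f=(read c)=14 at depth 1
Step 8: declare f=(read c)=14 at depth 1
Step 9: declare f=(read c)=14 at depth 1
Step 10: declare f=84 at depth 1
Step 11: declare c=14 at depth 1
Step 12: declare c=41 at depth 1
Step 13: declare c=(read c)=41 at depth 1
Step 14: exit scope (depth=0)
Visible at query point: c=14

Answer: 14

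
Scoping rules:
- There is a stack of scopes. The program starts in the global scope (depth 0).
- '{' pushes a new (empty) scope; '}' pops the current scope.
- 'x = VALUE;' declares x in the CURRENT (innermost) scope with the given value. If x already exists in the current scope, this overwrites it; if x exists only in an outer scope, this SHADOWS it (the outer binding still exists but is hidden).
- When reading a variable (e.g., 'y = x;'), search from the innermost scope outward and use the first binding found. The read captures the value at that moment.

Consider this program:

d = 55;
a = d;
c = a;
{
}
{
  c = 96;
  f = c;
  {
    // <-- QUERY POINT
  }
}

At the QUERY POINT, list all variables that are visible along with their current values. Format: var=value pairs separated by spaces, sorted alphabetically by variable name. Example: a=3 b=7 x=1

Step 1: declare d=55 at depth 0
Step 2: declare a=(read d)=55 at depth 0
Step 3: declare c=(read a)=55 at depth 0
Step 4: enter scope (depth=1)
Step 5: exit scope (depth=0)
Step 6: enter scope (depth=1)
Step 7: declare c=96 at depth 1
Step 8: declare f=(read c)=96 at depth 1
Step 9: enter scope (depth=2)
Visible at query point: a=55 c=96 d=55 f=96

Answer: a=55 c=96 d=55 f=96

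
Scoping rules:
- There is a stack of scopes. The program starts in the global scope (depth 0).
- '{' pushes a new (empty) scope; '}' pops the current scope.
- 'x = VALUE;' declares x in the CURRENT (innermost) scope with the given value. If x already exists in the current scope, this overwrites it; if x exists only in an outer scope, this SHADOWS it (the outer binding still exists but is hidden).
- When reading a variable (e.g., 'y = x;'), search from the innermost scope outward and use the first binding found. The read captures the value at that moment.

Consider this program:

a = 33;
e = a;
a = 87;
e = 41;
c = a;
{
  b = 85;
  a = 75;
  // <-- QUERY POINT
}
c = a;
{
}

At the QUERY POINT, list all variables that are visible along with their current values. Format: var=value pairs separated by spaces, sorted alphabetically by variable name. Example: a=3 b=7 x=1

Step 1: declare a=33 at depth 0
Step 2: declare e=(read a)=33 at depth 0
Step 3: declare a=87 at depth 0
Step 4: declare e=41 at depth 0
Step 5: declare c=(read a)=87 at depth 0
Step 6: enter scope (depth=1)
Step 7: declare b=85 at depth 1
Step 8: declare a=75 at depth 1
Visible at query point: a=75 b=85 c=87 e=41

Answer: a=75 b=85 c=87 e=41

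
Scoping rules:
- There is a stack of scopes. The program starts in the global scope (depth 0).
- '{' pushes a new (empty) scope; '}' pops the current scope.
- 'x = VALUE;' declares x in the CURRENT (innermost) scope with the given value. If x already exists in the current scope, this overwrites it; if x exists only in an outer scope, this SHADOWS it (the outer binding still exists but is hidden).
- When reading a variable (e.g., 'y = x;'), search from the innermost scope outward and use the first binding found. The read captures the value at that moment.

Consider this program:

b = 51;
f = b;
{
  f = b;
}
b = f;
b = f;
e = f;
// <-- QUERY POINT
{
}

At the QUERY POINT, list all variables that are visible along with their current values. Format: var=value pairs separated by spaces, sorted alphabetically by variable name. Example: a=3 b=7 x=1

Answer: b=51 e=51 f=51

Derivation:
Step 1: declare b=51 at depth 0
Step 2: declare f=(read b)=51 at depth 0
Step 3: enter scope (depth=1)
Step 4: declare f=(read b)=51 at depth 1
Step 5: exit scope (depth=0)
Step 6: declare b=(read f)=51 at depth 0
Step 7: declare b=(read f)=51 at depth 0
Step 8: declare e=(read f)=51 at depth 0
Visible at query point: b=51 e=51 f=51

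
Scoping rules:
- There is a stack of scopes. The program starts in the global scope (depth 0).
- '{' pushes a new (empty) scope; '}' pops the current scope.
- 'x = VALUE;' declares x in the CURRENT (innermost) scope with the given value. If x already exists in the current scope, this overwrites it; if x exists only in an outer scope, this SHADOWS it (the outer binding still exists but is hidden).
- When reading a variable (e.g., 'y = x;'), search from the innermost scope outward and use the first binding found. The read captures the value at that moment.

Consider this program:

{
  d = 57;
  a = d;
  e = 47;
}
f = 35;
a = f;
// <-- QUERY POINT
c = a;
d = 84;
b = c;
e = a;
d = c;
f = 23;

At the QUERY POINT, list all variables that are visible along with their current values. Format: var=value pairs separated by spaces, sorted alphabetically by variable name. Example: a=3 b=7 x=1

Answer: a=35 f=35

Derivation:
Step 1: enter scope (depth=1)
Step 2: declare d=57 at depth 1
Step 3: declare a=(read d)=57 at depth 1
Step 4: declare e=47 at depth 1
Step 5: exit scope (depth=0)
Step 6: declare f=35 at depth 0
Step 7: declare a=(read f)=35 at depth 0
Visible at query point: a=35 f=35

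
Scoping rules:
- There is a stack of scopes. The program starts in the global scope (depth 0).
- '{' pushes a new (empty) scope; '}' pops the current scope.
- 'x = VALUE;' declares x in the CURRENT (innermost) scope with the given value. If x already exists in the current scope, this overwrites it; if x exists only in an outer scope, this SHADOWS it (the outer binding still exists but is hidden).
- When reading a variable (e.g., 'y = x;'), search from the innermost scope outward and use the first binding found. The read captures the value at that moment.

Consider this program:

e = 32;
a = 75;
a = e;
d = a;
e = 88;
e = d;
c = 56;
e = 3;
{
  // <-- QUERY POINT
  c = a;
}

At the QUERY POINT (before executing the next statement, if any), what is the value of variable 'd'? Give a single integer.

Step 1: declare e=32 at depth 0
Step 2: declare a=75 at depth 0
Step 3: declare a=(read e)=32 at depth 0
Step 4: declare d=(read a)=32 at depth 0
Step 5: declare e=88 at depth 0
Step 6: declare e=(read d)=32 at depth 0
Step 7: declare c=56 at depth 0
Step 8: declare e=3 at depth 0
Step 9: enter scope (depth=1)
Visible at query point: a=32 c=56 d=32 e=3

Answer: 32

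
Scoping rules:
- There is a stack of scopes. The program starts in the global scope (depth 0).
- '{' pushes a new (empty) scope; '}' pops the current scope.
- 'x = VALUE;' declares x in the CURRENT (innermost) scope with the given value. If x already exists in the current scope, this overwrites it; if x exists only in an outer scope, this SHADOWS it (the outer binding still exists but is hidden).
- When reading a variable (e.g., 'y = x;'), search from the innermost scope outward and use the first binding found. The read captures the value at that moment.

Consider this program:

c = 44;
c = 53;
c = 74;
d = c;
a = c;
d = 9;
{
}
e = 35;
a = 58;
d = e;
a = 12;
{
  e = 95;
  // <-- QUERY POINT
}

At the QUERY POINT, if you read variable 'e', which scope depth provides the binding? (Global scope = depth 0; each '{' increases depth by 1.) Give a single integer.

Step 1: declare c=44 at depth 0
Step 2: declare c=53 at depth 0
Step 3: declare c=74 at depth 0
Step 4: declare d=(read c)=74 at depth 0
Step 5: declare a=(read c)=74 at depth 0
Step 6: declare d=9 at depth 0
Step 7: enter scope (depth=1)
Step 8: exit scope (depth=0)
Step 9: declare e=35 at depth 0
Step 10: declare a=58 at depth 0
Step 11: declare d=(read e)=35 at depth 0
Step 12: declare a=12 at depth 0
Step 13: enter scope (depth=1)
Step 14: declare e=95 at depth 1
Visible at query point: a=12 c=74 d=35 e=95

Answer: 1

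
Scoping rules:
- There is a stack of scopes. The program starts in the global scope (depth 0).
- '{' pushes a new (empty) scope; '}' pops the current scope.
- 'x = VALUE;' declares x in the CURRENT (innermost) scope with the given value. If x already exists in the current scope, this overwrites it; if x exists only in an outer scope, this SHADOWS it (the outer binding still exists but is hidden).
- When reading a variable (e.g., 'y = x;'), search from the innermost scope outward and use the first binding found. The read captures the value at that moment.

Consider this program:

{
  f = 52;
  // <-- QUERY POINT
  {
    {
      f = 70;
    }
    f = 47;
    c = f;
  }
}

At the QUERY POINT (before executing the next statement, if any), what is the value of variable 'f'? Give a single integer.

Step 1: enter scope (depth=1)
Step 2: declare f=52 at depth 1
Visible at query point: f=52

Answer: 52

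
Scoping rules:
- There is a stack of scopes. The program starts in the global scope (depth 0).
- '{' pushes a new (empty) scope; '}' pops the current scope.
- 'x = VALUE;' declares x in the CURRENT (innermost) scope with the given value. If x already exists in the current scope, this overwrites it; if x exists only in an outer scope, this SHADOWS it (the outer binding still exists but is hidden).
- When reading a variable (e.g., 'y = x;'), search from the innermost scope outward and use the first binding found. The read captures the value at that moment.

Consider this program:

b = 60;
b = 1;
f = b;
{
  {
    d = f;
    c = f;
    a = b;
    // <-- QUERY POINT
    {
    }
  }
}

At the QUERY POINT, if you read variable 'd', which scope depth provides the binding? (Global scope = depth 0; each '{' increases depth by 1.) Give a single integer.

Step 1: declare b=60 at depth 0
Step 2: declare b=1 at depth 0
Step 3: declare f=(read b)=1 at depth 0
Step 4: enter scope (depth=1)
Step 5: enter scope (depth=2)
Step 6: declare d=(read f)=1 at depth 2
Step 7: declare c=(read f)=1 at depth 2
Step 8: declare a=(read b)=1 at depth 2
Visible at query point: a=1 b=1 c=1 d=1 f=1

Answer: 2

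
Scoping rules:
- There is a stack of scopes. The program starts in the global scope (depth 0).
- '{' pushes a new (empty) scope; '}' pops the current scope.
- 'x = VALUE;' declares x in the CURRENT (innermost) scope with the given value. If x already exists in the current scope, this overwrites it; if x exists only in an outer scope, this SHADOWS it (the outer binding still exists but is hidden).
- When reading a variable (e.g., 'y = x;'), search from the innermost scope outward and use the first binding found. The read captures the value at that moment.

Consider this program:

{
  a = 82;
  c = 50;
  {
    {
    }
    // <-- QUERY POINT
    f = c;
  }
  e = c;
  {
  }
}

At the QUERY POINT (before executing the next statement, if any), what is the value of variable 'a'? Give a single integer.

Answer: 82

Derivation:
Step 1: enter scope (depth=1)
Step 2: declare a=82 at depth 1
Step 3: declare c=50 at depth 1
Step 4: enter scope (depth=2)
Step 5: enter scope (depth=3)
Step 6: exit scope (depth=2)
Visible at query point: a=82 c=50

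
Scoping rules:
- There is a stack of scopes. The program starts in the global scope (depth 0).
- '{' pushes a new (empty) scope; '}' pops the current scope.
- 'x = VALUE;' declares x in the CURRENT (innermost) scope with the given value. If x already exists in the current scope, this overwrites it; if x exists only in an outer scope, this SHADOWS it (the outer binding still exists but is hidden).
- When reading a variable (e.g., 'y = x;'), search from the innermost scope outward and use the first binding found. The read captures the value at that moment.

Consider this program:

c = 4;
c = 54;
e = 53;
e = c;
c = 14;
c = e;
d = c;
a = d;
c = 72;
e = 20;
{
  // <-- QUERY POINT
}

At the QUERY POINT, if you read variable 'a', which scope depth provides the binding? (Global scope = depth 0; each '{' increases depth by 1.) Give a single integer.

Step 1: declare c=4 at depth 0
Step 2: declare c=54 at depth 0
Step 3: declare e=53 at depth 0
Step 4: declare e=(read c)=54 at depth 0
Step 5: declare c=14 at depth 0
Step 6: declare c=(read e)=54 at depth 0
Step 7: declare d=(read c)=54 at depth 0
Step 8: declare a=(read d)=54 at depth 0
Step 9: declare c=72 at depth 0
Step 10: declare e=20 at depth 0
Step 11: enter scope (depth=1)
Visible at query point: a=54 c=72 d=54 e=20

Answer: 0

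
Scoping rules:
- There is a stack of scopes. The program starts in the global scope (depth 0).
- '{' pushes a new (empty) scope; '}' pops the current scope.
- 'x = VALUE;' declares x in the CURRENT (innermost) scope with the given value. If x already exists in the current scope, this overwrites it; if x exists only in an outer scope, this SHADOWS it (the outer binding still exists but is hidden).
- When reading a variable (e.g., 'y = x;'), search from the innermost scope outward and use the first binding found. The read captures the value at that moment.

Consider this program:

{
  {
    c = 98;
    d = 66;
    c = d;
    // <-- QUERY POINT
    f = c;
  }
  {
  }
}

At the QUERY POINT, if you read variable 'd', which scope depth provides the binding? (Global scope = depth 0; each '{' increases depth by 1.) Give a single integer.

Step 1: enter scope (depth=1)
Step 2: enter scope (depth=2)
Step 3: declare c=98 at depth 2
Step 4: declare d=66 at depth 2
Step 5: declare c=(read d)=66 at depth 2
Visible at query point: c=66 d=66

Answer: 2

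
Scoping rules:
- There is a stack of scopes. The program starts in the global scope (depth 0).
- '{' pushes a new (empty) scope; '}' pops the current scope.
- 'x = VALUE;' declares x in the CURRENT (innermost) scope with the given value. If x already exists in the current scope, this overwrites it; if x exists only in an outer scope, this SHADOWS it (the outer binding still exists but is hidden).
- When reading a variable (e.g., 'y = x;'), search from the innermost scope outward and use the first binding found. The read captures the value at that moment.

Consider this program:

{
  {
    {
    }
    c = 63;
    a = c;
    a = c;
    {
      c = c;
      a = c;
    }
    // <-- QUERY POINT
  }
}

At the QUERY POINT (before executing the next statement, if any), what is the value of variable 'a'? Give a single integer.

Step 1: enter scope (depth=1)
Step 2: enter scope (depth=2)
Step 3: enter scope (depth=3)
Step 4: exit scope (depth=2)
Step 5: declare c=63 at depth 2
Step 6: declare a=(read c)=63 at depth 2
Step 7: declare a=(read c)=63 at depth 2
Step 8: enter scope (depth=3)
Step 9: declare c=(read c)=63 at depth 3
Step 10: declare a=(read c)=63 at depth 3
Step 11: exit scope (depth=2)
Visible at query point: a=63 c=63

Answer: 63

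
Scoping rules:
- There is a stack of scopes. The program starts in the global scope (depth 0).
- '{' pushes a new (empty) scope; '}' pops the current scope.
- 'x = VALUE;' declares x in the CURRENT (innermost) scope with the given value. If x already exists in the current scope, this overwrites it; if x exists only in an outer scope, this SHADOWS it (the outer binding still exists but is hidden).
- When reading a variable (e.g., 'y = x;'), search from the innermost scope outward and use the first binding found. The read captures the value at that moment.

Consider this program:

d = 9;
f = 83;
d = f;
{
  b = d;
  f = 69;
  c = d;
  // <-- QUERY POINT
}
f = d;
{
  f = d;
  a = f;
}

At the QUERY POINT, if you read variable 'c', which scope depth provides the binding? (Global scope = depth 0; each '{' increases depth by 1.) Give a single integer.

Step 1: declare d=9 at depth 0
Step 2: declare f=83 at depth 0
Step 3: declare d=(read f)=83 at depth 0
Step 4: enter scope (depth=1)
Step 5: declare b=(read d)=83 at depth 1
Step 6: declare f=69 at depth 1
Step 7: declare c=(read d)=83 at depth 1
Visible at query point: b=83 c=83 d=83 f=69

Answer: 1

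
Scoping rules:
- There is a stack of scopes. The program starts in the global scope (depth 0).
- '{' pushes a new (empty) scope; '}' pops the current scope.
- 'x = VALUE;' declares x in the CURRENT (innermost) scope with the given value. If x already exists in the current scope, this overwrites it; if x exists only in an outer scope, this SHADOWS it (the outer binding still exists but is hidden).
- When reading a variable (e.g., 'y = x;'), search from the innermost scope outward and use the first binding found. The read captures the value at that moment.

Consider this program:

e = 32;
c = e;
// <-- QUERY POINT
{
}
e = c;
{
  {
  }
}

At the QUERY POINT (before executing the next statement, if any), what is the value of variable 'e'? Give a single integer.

Answer: 32

Derivation:
Step 1: declare e=32 at depth 0
Step 2: declare c=(read e)=32 at depth 0
Visible at query point: c=32 e=32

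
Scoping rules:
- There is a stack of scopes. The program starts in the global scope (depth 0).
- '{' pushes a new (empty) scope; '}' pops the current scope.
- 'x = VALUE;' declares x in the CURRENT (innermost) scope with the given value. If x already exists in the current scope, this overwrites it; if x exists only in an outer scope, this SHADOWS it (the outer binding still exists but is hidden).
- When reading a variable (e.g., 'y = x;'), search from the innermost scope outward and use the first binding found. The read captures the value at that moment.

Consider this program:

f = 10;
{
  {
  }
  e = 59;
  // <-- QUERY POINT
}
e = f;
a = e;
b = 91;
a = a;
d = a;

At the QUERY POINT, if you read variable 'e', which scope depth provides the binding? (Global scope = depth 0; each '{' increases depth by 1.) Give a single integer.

Step 1: declare f=10 at depth 0
Step 2: enter scope (depth=1)
Step 3: enter scope (depth=2)
Step 4: exit scope (depth=1)
Step 5: declare e=59 at depth 1
Visible at query point: e=59 f=10

Answer: 1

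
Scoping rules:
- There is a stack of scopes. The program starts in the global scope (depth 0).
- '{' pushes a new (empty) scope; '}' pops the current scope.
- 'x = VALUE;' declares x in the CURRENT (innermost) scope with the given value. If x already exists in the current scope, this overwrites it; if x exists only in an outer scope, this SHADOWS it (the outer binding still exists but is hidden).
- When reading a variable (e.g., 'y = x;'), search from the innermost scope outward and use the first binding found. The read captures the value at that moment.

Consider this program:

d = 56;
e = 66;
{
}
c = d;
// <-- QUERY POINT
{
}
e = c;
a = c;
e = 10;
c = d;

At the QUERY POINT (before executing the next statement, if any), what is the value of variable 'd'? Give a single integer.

Answer: 56

Derivation:
Step 1: declare d=56 at depth 0
Step 2: declare e=66 at depth 0
Step 3: enter scope (depth=1)
Step 4: exit scope (depth=0)
Step 5: declare c=(read d)=56 at depth 0
Visible at query point: c=56 d=56 e=66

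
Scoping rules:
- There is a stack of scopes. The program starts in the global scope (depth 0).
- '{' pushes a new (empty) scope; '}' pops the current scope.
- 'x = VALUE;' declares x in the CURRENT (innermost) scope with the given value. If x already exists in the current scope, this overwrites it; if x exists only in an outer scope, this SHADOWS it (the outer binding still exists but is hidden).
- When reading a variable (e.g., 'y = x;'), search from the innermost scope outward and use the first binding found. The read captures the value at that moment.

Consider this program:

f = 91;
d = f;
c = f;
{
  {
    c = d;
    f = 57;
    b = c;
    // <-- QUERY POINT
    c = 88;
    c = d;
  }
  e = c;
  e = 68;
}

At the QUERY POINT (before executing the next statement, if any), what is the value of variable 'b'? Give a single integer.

Answer: 91

Derivation:
Step 1: declare f=91 at depth 0
Step 2: declare d=(read f)=91 at depth 0
Step 3: declare c=(read f)=91 at depth 0
Step 4: enter scope (depth=1)
Step 5: enter scope (depth=2)
Step 6: declare c=(read d)=91 at depth 2
Step 7: declare f=57 at depth 2
Step 8: declare b=(read c)=91 at depth 2
Visible at query point: b=91 c=91 d=91 f=57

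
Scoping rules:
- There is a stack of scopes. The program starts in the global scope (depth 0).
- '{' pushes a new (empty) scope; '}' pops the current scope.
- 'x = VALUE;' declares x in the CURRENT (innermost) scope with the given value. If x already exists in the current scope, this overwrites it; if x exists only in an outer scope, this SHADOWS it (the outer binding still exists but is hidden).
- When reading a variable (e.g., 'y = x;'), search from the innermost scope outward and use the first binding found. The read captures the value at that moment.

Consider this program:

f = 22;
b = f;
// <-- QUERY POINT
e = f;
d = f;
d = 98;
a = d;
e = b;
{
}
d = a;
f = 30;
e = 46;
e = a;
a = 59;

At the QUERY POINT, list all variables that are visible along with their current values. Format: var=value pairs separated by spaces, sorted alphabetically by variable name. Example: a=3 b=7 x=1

Answer: b=22 f=22

Derivation:
Step 1: declare f=22 at depth 0
Step 2: declare b=(read f)=22 at depth 0
Visible at query point: b=22 f=22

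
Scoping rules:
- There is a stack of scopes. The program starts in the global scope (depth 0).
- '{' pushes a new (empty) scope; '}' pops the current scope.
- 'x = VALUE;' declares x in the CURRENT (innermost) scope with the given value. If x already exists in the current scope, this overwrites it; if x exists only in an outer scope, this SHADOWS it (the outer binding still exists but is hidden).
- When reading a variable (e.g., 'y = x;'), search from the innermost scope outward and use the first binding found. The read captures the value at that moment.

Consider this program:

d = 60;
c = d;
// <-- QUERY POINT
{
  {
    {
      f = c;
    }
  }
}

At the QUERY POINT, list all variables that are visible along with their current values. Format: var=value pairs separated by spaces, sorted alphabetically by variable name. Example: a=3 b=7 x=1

Answer: c=60 d=60

Derivation:
Step 1: declare d=60 at depth 0
Step 2: declare c=(read d)=60 at depth 0
Visible at query point: c=60 d=60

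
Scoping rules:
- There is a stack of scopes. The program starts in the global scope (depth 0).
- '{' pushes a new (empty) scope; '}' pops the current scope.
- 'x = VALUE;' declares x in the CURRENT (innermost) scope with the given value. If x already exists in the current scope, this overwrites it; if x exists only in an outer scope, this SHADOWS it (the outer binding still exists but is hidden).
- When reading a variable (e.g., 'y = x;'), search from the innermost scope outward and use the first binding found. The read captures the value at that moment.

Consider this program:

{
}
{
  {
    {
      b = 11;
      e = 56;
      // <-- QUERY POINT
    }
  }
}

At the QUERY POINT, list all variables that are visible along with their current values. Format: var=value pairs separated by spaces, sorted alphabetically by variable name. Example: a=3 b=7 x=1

Answer: b=11 e=56

Derivation:
Step 1: enter scope (depth=1)
Step 2: exit scope (depth=0)
Step 3: enter scope (depth=1)
Step 4: enter scope (depth=2)
Step 5: enter scope (depth=3)
Step 6: declare b=11 at depth 3
Step 7: declare e=56 at depth 3
Visible at query point: b=11 e=56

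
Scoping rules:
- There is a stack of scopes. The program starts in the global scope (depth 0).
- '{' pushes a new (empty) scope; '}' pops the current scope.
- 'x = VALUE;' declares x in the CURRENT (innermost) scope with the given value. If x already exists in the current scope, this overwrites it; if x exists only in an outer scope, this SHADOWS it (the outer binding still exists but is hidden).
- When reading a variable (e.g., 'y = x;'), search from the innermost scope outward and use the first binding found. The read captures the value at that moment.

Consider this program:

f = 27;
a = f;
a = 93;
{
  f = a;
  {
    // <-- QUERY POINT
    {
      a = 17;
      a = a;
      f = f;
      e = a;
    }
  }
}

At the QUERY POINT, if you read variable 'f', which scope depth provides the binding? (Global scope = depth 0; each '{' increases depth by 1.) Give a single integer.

Answer: 1

Derivation:
Step 1: declare f=27 at depth 0
Step 2: declare a=(read f)=27 at depth 0
Step 3: declare a=93 at depth 0
Step 4: enter scope (depth=1)
Step 5: declare f=(read a)=93 at depth 1
Step 6: enter scope (depth=2)
Visible at query point: a=93 f=93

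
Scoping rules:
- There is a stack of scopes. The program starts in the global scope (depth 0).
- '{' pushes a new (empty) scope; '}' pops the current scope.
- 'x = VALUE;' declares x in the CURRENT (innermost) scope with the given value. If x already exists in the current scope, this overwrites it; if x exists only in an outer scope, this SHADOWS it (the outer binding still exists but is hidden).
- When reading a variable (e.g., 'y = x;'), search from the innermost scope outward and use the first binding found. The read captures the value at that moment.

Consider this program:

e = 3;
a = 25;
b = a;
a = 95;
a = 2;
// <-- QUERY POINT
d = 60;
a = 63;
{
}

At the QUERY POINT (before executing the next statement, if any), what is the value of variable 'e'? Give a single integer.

Step 1: declare e=3 at depth 0
Step 2: declare a=25 at depth 0
Step 3: declare b=(read a)=25 at depth 0
Step 4: declare a=95 at depth 0
Step 5: declare a=2 at depth 0
Visible at query point: a=2 b=25 e=3

Answer: 3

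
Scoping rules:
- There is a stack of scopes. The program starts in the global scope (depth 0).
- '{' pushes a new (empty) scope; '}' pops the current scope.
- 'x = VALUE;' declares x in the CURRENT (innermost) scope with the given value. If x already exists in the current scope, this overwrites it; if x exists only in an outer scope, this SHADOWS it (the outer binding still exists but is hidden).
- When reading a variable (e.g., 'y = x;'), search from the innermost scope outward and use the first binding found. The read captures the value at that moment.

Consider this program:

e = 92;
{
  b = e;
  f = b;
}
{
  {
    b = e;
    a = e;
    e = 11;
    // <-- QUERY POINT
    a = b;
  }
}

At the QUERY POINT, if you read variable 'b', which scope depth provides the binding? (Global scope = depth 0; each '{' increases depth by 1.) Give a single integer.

Answer: 2

Derivation:
Step 1: declare e=92 at depth 0
Step 2: enter scope (depth=1)
Step 3: declare b=(read e)=92 at depth 1
Step 4: declare f=(read b)=92 at depth 1
Step 5: exit scope (depth=0)
Step 6: enter scope (depth=1)
Step 7: enter scope (depth=2)
Step 8: declare b=(read e)=92 at depth 2
Step 9: declare a=(read e)=92 at depth 2
Step 10: declare e=11 at depth 2
Visible at query point: a=92 b=92 e=11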